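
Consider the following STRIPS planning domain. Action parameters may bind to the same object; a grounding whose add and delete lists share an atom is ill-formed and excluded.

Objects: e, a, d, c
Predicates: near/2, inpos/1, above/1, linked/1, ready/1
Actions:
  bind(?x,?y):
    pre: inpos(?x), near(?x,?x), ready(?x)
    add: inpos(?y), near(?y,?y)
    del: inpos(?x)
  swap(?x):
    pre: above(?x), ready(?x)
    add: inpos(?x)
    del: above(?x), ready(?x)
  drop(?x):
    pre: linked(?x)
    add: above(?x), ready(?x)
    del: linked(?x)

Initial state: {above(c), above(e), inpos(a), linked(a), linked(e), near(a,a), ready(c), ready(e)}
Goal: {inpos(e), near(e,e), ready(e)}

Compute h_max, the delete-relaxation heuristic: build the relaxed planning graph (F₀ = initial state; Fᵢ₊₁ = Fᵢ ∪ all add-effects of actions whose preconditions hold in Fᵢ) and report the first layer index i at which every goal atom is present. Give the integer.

2

F0 = init (8 atoms)
F1 = F0 ∪ {above(a), inpos(c), inpos(e), ready(a)}  (12 atoms)
F2 = F1 ∪ {inpos(d), near(c,c), near(d,d), near(e,e)}  (16 atoms)
goal ⊆ F2  ⇒  h_max = 2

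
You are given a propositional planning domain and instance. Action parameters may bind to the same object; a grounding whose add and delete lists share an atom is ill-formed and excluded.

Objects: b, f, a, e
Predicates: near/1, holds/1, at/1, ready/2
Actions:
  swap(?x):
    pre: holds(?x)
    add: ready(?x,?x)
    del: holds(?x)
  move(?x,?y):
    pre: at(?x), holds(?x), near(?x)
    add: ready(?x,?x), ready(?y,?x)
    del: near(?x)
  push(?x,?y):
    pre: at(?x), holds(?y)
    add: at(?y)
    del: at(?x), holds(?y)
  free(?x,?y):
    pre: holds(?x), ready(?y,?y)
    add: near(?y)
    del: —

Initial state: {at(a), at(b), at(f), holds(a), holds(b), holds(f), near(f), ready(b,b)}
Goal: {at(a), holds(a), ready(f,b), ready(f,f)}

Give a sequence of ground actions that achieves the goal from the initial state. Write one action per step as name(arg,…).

swap(f); free(b,b); move(b,f)

1. swap(f)  →  {at(a), at(b), at(f), holds(a), holds(b), near(f), ready(b,b), ready(f,f)}
2. free(b,b)  →  {at(a), at(b), at(f), holds(a), holds(b), near(b), near(f), ready(b,b), ready(f,f)}
3. move(b,f)  →  {at(a), at(b), at(f), holds(a), holds(b), near(f), ready(b,b), ready(f,b), ready(f,f)}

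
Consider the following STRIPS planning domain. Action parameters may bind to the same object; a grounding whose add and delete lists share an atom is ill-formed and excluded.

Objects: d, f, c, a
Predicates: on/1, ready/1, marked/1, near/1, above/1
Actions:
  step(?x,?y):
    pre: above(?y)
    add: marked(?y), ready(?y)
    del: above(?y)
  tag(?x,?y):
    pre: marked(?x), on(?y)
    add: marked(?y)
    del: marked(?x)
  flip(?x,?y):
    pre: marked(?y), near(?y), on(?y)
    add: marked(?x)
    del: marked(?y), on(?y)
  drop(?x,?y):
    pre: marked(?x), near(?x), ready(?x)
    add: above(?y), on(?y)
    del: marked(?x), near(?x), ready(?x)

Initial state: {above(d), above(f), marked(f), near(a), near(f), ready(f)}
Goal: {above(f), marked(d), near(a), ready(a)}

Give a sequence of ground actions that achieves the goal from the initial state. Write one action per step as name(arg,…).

step(d,d); drop(f,a); step(d,a)

1. step(d,d)  →  {above(f), marked(d), marked(f), near(a), near(f), ready(d), ready(f)}
2. drop(f,a)  →  {above(a), above(f), marked(d), near(a), on(a), ready(d)}
3. step(d,a)  →  {above(f), marked(a), marked(d), near(a), on(a), ready(a), ready(d)}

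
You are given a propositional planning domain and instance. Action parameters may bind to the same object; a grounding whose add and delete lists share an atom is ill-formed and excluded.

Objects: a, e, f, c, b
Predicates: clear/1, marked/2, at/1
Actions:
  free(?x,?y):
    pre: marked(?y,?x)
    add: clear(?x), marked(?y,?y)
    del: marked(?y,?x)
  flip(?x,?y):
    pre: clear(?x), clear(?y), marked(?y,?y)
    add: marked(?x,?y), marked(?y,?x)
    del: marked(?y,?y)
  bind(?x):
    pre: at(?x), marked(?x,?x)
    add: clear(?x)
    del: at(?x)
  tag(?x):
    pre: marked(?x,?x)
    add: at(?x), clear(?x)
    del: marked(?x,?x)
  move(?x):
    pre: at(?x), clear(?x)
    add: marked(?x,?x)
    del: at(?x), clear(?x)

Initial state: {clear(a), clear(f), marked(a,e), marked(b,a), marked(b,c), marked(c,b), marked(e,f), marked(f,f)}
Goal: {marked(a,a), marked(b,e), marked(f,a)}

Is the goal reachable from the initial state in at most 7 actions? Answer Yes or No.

1. free(a,b)  →  {clear(a), clear(f), marked(a,e), marked(b,b), marked(b,c), marked(c,b), marked(e,f), marked(f,f)}
2. free(e,a)  →  {clear(a), clear(e), clear(f), marked(a,a), marked(b,b), marked(b,c), marked(c,b), marked(e,f), marked(f,f)}
3. free(b,c)  →  {clear(a), clear(b), clear(e), clear(f), marked(a,a), marked(b,b), marked(b,c), marked(c,c), marked(e,f), marked(f,f)}
4. flip(a,f)  →  {clear(a), clear(b), clear(e), clear(f), marked(a,a), marked(a,f), marked(b,b), marked(b,c), marked(c,c), marked(e,f), marked(f,a)}
5. flip(e,b)  →  {clear(a), clear(b), clear(e), clear(f), marked(a,a), marked(a,f), marked(b,c), marked(b,e), marked(c,c), marked(e,b), marked(e,f), marked(f,a)}
optimal plan length = 5; 5 ≤ 7

Yes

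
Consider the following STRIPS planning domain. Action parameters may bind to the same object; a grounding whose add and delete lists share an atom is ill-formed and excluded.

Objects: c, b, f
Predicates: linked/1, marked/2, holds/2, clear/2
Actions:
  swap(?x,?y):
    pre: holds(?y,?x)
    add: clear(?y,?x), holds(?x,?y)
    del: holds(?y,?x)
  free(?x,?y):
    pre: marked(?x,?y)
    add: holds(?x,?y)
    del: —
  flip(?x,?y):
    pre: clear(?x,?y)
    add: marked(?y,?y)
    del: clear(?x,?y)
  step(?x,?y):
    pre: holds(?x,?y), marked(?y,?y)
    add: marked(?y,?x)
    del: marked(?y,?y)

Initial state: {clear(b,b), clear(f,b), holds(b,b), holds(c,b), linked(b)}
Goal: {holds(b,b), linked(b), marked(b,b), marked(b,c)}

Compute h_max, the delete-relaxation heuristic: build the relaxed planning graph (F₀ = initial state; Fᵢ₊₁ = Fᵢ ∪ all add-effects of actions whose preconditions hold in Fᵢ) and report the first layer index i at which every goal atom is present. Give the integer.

2

F0 = init (5 atoms)
F1 = F0 ∪ {clear(c,b), holds(b,c), marked(b,b)}  (8 atoms)
F2 = F1 ∪ {clear(b,c), marked(b,c)}  (10 atoms)
goal ⊆ F2  ⇒  h_max = 2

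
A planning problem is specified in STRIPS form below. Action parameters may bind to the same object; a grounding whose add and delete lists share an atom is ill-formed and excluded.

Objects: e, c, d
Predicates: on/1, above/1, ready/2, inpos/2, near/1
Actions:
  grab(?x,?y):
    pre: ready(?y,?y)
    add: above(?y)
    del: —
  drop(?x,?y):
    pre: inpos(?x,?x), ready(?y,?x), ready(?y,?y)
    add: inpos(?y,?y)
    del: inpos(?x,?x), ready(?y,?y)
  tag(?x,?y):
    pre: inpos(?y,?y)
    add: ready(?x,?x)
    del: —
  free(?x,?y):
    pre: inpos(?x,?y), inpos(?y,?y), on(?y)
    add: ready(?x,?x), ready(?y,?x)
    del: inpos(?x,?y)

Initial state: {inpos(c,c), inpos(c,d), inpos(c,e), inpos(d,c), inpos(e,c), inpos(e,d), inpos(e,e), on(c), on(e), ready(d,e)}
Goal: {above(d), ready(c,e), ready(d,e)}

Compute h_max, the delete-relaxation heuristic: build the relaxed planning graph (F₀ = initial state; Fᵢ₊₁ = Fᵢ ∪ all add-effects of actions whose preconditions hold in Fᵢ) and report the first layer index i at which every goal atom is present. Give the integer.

F0 = init (10 atoms)
F1 = F0 ∪ {ready(c,c), ready(c,d), ready(c,e), ready(d,d), ready(e,c), ready(e,e)}  (16 atoms)
F2 = F1 ∪ {above(c), above(d), above(e), inpos(d,d)}  (20 atoms)
goal ⊆ F2  ⇒  h_max = 2

2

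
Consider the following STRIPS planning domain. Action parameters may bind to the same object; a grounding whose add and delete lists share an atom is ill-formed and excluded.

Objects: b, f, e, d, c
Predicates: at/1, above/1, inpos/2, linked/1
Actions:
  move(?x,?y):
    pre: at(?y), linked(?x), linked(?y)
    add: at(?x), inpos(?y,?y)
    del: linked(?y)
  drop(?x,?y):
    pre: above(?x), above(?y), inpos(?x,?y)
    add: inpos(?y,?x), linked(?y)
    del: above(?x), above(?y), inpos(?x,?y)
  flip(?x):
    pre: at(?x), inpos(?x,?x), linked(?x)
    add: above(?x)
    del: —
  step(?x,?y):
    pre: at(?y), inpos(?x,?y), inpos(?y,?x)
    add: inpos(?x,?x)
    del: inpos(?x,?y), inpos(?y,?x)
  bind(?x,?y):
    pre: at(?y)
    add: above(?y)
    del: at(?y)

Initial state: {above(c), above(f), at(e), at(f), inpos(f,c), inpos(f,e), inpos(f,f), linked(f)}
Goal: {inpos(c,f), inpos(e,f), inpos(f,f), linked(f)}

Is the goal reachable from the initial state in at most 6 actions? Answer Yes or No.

Yes

1. drop(f,c)  →  {at(e), at(f), inpos(c,f), inpos(f,e), inpos(f,f), linked(c), linked(f)}
2. flip(f)  →  {above(f), at(e), at(f), inpos(c,f), inpos(f,e), inpos(f,f), linked(c), linked(f)}
3. bind(b,e)  →  {above(e), above(f), at(f), inpos(c,f), inpos(f,e), inpos(f,f), linked(c), linked(f)}
4. drop(f,e)  →  {at(f), inpos(c,f), inpos(e,f), inpos(f,f), linked(c), linked(e), linked(f)}
optimal plan length = 4; 4 ≤ 6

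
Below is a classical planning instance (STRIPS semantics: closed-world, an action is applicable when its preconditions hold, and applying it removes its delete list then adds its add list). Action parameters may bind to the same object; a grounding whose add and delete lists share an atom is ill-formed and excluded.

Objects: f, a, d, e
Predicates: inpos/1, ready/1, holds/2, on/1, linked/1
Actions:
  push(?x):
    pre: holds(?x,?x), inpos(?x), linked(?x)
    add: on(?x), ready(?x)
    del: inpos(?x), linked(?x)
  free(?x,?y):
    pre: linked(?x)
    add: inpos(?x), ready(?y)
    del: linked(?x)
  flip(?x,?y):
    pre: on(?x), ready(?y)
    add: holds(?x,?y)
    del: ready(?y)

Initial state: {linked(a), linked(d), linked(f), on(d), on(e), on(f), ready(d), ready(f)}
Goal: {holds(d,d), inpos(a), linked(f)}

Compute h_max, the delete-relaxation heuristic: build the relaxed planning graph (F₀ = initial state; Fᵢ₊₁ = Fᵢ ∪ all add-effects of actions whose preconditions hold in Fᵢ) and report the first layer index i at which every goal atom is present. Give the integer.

1

F0 = init (8 atoms)
F1 = F0 ∪ {holds(d,d), holds(d,f), holds(e,d), holds(e,f), holds(f,d), holds(f,f), inpos(a), inpos(d), inpos(f), ready(a), ready(e)}  (19 atoms)
goal ⊆ F1  ⇒  h_max = 1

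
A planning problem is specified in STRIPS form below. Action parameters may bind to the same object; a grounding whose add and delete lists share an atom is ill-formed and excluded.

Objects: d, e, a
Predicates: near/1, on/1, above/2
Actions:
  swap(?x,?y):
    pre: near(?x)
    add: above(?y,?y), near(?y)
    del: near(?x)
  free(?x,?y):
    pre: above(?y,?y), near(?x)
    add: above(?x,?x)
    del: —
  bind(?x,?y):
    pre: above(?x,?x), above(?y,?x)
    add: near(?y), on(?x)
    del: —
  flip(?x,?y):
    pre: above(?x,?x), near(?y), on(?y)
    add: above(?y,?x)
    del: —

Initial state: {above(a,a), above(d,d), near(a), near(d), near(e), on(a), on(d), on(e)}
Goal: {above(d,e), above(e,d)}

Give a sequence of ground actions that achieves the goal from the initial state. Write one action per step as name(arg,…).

swap(a,e); flip(d,e); flip(e,d)

1. swap(a,e)  →  {above(a,a), above(d,d), above(e,e), near(d), near(e), on(a), on(d), on(e)}
2. flip(d,e)  →  {above(a,a), above(d,d), above(e,d), above(e,e), near(d), near(e), on(a), on(d), on(e)}
3. flip(e,d)  →  {above(a,a), above(d,d), above(d,e), above(e,d), above(e,e), near(d), near(e), on(a), on(d), on(e)}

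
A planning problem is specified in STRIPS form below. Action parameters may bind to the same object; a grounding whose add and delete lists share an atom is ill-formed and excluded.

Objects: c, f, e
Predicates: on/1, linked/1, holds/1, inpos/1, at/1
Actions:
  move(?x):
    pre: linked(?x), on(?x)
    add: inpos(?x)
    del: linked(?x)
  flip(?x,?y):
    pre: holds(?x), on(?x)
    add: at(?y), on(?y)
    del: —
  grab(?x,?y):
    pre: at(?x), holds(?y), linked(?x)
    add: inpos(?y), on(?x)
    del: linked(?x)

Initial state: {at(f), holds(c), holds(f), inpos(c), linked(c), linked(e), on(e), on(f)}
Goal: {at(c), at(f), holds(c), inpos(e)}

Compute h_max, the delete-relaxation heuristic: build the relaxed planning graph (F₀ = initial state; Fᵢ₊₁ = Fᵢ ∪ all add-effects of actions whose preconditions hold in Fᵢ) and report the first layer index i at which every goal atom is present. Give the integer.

F0 = init (8 atoms)
F1 = F0 ∪ {at(c), at(e), inpos(e), on(c)}  (12 atoms)
goal ⊆ F1  ⇒  h_max = 1

1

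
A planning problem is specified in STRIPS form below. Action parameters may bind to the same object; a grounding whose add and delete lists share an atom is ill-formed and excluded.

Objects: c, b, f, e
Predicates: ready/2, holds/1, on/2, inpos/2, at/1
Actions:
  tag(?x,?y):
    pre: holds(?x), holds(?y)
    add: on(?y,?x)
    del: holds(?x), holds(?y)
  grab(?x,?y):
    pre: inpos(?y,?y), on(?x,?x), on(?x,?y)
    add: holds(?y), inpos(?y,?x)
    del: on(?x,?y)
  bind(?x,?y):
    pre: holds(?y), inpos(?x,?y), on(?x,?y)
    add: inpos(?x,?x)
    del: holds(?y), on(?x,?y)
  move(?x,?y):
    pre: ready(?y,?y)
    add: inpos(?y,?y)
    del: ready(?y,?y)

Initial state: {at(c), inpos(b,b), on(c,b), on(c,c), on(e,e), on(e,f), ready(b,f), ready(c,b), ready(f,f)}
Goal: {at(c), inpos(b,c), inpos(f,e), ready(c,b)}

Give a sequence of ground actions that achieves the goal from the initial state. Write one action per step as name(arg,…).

1. grab(c,b)  →  {at(c), holds(b), inpos(b,b), inpos(b,c), on(c,c), on(e,e), on(e,f), ready(b,f), ready(c,b), ready(f,f)}
2. move(c,f)  →  {at(c), holds(b), inpos(b,b), inpos(b,c), inpos(f,f), on(c,c), on(e,e), on(e,f), ready(b,f), ready(c,b)}
3. grab(e,f)  →  {at(c), holds(b), holds(f), inpos(b,b), inpos(b,c), inpos(f,e), inpos(f,f), on(c,c), on(e,e), ready(b,f), ready(c,b)}

grab(c,b); move(c,f); grab(e,f)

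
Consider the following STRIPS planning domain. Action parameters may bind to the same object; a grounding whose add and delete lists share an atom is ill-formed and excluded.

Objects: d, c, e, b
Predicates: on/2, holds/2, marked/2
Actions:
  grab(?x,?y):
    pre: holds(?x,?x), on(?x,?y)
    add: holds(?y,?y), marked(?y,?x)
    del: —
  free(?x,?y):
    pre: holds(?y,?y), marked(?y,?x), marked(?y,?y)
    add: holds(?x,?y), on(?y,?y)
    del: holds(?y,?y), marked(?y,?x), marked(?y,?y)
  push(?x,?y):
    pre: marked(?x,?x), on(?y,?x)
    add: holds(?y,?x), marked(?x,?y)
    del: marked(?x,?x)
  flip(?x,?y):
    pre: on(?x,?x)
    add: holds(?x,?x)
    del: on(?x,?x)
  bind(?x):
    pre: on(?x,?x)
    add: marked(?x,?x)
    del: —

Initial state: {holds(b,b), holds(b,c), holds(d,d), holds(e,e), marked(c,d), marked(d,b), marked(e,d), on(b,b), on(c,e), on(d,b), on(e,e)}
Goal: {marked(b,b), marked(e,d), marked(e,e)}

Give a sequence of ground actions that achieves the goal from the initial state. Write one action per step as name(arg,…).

1. grab(e,e)  →  {holds(b,b), holds(b,c), holds(d,d), holds(e,e), marked(c,d), marked(d,b), marked(e,d), marked(e,e), on(b,b), on(c,e), on(d,b), on(e,e)}
2. grab(b,b)  →  {holds(b,b), holds(b,c), holds(d,d), holds(e,e), marked(b,b), marked(c,d), marked(d,b), marked(e,d), marked(e,e), on(b,b), on(c,e), on(d,b), on(e,e)}

grab(e,e); grab(b,b)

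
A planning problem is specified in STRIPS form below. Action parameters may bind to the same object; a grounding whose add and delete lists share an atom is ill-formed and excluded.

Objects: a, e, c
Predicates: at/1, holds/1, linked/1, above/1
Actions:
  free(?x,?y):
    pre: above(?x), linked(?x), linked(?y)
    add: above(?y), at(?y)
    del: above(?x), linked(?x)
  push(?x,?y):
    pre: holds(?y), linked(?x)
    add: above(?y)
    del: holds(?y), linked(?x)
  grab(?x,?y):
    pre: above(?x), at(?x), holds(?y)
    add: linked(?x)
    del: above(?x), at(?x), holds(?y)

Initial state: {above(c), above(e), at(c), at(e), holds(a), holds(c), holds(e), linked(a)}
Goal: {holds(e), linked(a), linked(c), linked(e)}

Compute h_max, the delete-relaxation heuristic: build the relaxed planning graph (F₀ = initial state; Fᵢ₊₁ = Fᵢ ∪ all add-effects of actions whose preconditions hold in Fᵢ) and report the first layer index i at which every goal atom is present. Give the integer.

F0 = init (8 atoms)
F1 = F0 ∪ {above(a), linked(c), linked(e)}  (11 atoms)
goal ⊆ F1  ⇒  h_max = 1

1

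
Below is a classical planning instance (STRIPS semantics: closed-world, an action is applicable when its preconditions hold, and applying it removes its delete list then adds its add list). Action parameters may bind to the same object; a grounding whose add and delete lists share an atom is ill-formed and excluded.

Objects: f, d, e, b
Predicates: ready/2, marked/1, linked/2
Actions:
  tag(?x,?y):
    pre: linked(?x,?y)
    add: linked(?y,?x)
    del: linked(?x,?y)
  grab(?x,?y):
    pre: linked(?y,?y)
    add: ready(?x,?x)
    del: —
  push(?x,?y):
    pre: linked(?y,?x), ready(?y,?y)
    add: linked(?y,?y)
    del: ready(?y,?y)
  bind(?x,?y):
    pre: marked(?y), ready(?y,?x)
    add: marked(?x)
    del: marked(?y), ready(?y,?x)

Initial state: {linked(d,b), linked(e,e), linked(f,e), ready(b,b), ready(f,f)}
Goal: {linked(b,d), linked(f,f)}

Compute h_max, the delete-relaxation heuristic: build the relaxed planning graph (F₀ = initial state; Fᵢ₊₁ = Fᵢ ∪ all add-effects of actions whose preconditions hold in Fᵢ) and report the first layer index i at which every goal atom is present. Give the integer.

1

F0 = init (5 atoms)
F1 = F0 ∪ {linked(b,d), linked(e,f), linked(f,f), ready(d,d), ready(e,e)}  (10 atoms)
goal ⊆ F1  ⇒  h_max = 1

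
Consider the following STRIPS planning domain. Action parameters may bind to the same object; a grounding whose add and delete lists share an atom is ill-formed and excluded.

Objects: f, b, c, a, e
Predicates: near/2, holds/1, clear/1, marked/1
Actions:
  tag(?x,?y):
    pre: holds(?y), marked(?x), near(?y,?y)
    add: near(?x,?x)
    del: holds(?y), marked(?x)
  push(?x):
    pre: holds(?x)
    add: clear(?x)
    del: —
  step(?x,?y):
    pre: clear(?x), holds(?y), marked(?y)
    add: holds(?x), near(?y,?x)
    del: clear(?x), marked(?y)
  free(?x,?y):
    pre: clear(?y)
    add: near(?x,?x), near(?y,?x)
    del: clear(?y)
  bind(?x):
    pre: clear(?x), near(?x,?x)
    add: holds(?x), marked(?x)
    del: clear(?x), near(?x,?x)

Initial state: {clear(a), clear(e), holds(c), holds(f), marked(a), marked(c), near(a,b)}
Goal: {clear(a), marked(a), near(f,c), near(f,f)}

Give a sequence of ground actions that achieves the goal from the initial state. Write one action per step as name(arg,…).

1. push(f)  →  {clear(a), clear(e), clear(f), holds(c), holds(f), marked(a), marked(c), near(a,b)}
2. free(f,e)  →  {clear(a), clear(f), holds(c), holds(f), marked(a), marked(c), near(a,b), near(e,f), near(f,f)}
3. free(c,f)  →  {clear(a), holds(c), holds(f), marked(a), marked(c), near(a,b), near(c,c), near(e,f), near(f,c), near(f,f)}

push(f); free(f,e); free(c,f)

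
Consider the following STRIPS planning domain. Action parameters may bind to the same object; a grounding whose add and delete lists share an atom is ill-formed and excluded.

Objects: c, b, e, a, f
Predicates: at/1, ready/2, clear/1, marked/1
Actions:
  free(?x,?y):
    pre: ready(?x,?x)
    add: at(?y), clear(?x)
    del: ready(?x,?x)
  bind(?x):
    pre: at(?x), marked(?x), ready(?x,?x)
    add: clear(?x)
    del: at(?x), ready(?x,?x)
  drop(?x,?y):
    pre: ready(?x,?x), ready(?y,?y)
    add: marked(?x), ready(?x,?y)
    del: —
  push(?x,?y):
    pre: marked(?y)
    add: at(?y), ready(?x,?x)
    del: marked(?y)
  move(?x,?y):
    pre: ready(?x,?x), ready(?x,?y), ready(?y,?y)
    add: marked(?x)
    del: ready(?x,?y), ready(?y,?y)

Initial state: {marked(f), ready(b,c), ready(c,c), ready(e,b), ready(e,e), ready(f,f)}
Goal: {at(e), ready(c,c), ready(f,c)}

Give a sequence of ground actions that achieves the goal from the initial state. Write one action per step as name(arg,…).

free(e,e); drop(f,c)

1. free(e,e)  →  {at(e), clear(e), marked(f), ready(b,c), ready(c,c), ready(e,b), ready(f,f)}
2. drop(f,c)  →  {at(e), clear(e), marked(f), ready(b,c), ready(c,c), ready(e,b), ready(f,c), ready(f,f)}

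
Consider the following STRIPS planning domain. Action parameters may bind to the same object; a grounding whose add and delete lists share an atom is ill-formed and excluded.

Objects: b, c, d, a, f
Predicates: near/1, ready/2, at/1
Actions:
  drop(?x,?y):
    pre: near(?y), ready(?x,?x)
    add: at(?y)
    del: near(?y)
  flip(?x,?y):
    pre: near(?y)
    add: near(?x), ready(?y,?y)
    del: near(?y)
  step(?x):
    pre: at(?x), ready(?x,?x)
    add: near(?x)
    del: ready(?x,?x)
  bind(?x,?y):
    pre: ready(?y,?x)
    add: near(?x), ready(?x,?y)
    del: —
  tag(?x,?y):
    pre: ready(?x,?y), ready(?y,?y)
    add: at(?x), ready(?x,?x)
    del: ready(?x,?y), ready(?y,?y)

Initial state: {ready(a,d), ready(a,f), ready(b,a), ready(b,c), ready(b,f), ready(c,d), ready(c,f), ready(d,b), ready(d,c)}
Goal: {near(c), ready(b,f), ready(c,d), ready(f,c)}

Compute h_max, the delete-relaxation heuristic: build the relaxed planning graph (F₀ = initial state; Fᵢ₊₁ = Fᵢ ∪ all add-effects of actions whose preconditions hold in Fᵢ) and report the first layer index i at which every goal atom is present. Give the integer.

1

F0 = init (9 atoms)
F1 = F0 ∪ {near(a), near(b), near(c), near(d), near(f), ready(a,b), ready(b,d), ready(c,b), ready(d,a), ready(f,a), ready(f,b), ready(f,c)}  (21 atoms)
goal ⊆ F1  ⇒  h_max = 1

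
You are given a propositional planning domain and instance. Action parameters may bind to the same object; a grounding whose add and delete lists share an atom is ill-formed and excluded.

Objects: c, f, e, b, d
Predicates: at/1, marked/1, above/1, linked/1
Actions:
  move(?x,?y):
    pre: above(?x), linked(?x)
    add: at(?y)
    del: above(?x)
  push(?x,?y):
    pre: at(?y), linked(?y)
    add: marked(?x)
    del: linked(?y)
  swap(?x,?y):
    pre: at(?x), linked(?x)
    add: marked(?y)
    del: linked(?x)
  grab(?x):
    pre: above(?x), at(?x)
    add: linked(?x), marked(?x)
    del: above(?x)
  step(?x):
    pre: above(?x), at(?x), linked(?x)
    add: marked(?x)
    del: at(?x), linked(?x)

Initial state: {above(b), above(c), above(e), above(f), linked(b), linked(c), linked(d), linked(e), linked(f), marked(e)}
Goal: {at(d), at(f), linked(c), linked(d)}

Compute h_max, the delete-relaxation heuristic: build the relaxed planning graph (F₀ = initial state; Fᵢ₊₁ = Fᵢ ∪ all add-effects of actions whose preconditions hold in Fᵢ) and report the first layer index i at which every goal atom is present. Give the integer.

F0 = init (10 atoms)
F1 = F0 ∪ {at(b), at(c), at(d), at(e), at(f)}  (15 atoms)
goal ⊆ F1  ⇒  h_max = 1

1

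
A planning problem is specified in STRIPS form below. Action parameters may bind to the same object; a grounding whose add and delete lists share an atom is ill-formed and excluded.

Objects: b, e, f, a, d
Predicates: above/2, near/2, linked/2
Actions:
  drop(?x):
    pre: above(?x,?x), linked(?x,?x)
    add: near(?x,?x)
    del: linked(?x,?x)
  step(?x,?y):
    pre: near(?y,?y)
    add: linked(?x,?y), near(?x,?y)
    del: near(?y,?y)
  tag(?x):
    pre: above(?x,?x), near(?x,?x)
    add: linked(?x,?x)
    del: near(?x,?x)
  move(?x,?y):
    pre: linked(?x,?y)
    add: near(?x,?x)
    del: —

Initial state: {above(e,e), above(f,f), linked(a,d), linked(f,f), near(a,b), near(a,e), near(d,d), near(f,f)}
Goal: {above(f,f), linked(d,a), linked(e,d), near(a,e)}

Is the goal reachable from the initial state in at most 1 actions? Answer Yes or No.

No

1. step(e,d)  →  {above(e,e), above(f,f), linked(a,d), linked(e,d), linked(f,f), near(a,b), near(a,e), near(e,d), near(f,f)}
2. move(a,d)  →  {above(e,e), above(f,f), linked(a,d), linked(e,d), linked(f,f), near(a,a), near(a,b), near(a,e), near(e,d), near(f,f)}
3. step(d,a)  →  {above(e,e), above(f,f), linked(a,d), linked(d,a), linked(e,d), linked(f,f), near(a,b), near(a,e), near(d,a), near(e,d), near(f,f)}
optimal plan length = 3; 3 > 1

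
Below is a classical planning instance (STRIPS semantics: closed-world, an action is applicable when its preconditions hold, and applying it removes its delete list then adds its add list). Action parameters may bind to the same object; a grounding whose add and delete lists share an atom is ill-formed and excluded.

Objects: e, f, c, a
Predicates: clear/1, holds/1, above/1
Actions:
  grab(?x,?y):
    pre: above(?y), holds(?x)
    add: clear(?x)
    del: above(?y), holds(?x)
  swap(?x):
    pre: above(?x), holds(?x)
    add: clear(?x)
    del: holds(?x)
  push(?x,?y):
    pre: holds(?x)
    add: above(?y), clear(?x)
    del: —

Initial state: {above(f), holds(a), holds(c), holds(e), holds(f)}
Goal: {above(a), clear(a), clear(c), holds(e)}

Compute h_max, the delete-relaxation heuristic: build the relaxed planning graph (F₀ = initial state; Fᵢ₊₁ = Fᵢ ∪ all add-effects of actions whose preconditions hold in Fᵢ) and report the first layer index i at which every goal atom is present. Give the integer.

1

F0 = init (5 atoms)
F1 = F0 ∪ {above(a), above(c), above(e), clear(a), clear(c), clear(e), clear(f)}  (12 atoms)
goal ⊆ F1  ⇒  h_max = 1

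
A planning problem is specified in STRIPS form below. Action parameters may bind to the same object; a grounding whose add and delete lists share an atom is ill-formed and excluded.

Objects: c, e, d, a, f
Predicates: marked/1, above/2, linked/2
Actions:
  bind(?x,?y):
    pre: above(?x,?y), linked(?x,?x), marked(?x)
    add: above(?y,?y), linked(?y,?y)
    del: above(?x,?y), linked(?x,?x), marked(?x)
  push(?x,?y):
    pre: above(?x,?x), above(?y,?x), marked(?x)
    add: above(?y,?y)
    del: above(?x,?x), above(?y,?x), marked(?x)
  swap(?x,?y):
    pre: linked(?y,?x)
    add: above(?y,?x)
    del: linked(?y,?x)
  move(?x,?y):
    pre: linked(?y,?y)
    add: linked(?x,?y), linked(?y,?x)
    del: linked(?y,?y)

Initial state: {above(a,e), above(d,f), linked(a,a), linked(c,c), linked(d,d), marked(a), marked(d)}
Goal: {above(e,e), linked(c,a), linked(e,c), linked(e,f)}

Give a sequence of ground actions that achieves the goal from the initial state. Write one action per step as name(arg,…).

bind(d,f); bind(a,e); move(c,e); move(e,f); move(a,c)

1. bind(d,f)  →  {above(a,e), above(f,f), linked(a,a), linked(c,c), linked(f,f), marked(a)}
2. bind(a,e)  →  {above(e,e), above(f,f), linked(c,c), linked(e,e), linked(f,f)}
3. move(c,e)  →  {above(e,e), above(f,f), linked(c,c), linked(c,e), linked(e,c), linked(f,f)}
4. move(e,f)  →  {above(e,e), above(f,f), linked(c,c), linked(c,e), linked(e,c), linked(e,f), linked(f,e)}
5. move(a,c)  →  {above(e,e), above(f,f), linked(a,c), linked(c,a), linked(c,e), linked(e,c), linked(e,f), linked(f,e)}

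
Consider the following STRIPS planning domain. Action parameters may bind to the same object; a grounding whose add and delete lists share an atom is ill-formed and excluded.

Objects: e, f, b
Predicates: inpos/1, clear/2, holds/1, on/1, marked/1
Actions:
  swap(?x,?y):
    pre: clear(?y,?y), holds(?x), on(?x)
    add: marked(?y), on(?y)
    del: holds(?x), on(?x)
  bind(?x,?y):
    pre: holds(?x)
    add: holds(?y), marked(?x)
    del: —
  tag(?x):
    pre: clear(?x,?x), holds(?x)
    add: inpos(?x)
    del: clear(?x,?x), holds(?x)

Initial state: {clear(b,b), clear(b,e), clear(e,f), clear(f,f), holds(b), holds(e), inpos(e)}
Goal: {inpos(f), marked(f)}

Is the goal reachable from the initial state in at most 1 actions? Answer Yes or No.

No

1. bind(e,f)  →  {clear(b,b), clear(b,e), clear(e,f), clear(f,f), holds(b), holds(e), holds(f), inpos(e), marked(e)}
2. bind(f,e)  →  {clear(b,b), clear(b,e), clear(e,f), clear(f,f), holds(b), holds(e), holds(f), inpos(e), marked(e), marked(f)}
3. tag(f)  →  {clear(b,b), clear(b,e), clear(e,f), holds(b), holds(e), inpos(e), inpos(f), marked(e), marked(f)}
optimal plan length = 3; 3 > 1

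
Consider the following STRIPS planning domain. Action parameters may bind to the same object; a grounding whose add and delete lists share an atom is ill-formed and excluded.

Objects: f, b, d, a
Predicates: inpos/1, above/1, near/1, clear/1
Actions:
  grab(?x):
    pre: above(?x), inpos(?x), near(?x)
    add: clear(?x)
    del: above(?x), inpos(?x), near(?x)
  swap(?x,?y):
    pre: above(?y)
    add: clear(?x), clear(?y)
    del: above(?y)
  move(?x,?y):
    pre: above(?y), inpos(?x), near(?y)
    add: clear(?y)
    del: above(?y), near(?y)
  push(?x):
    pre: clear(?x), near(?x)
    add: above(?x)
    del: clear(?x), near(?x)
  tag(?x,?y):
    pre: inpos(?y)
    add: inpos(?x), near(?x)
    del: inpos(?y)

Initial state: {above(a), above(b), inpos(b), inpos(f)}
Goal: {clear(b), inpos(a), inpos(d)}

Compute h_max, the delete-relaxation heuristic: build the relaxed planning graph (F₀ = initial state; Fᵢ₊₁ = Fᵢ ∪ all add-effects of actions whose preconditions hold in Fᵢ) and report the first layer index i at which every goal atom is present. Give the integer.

F0 = init (4 atoms)
F1 = F0 ∪ {clear(a), clear(b), clear(d), clear(f), inpos(a), inpos(d), near(a), near(b), near(d), near(f)}  (14 atoms)
goal ⊆ F1  ⇒  h_max = 1

1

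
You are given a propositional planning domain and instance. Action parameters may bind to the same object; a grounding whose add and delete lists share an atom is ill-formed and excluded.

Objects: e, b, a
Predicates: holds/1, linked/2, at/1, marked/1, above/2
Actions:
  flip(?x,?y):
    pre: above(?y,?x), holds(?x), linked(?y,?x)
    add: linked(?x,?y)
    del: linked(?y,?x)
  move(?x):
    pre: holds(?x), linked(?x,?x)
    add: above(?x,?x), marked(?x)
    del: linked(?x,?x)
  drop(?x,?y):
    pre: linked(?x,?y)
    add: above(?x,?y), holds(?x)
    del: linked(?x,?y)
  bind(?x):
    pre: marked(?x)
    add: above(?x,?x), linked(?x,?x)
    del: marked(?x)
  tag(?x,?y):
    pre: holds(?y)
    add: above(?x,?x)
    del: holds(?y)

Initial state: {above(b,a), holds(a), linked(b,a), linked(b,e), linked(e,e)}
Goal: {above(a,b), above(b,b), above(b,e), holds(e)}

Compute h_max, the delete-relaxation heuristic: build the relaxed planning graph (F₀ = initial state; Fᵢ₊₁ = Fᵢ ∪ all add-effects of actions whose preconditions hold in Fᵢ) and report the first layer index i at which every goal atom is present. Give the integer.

2

F0 = init (5 atoms)
F1 = F0 ∪ {above(a,a), above(b,b), above(b,e), above(e,e), holds(b), holds(e), linked(a,b)}  (12 atoms)
F2 = F1 ∪ {above(a,b), linked(e,b), marked(e)}  (15 atoms)
goal ⊆ F2  ⇒  h_max = 2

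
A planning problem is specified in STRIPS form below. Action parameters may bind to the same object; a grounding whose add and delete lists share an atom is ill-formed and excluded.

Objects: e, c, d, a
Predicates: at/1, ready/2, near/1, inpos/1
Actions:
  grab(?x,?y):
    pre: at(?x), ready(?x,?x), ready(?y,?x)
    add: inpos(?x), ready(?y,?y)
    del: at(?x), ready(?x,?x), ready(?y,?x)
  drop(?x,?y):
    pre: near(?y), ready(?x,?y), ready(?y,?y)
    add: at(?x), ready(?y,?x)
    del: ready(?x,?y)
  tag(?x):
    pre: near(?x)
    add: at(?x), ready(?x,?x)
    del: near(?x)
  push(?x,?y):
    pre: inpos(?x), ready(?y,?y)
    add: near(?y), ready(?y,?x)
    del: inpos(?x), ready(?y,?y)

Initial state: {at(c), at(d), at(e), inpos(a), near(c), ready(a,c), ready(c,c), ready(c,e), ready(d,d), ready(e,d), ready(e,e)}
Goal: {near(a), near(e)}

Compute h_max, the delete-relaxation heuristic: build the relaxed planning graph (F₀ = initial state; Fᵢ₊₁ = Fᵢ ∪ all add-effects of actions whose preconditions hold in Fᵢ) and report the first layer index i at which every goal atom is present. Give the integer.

F0 = init (11 atoms)
F1 = F0 ∪ {at(a), inpos(c), inpos(d), inpos(e), near(d), near(e), ready(a,a), ready(c,a), ready(d,a), ready(e,a)}  (21 atoms)
F2 = F1 ∪ {near(a), ready(a,d), ready(a,e), ready(c,d), ready(d,c), ready(d,e), ready(e,c)}  (28 atoms)
goal ⊆ F2  ⇒  h_max = 2

2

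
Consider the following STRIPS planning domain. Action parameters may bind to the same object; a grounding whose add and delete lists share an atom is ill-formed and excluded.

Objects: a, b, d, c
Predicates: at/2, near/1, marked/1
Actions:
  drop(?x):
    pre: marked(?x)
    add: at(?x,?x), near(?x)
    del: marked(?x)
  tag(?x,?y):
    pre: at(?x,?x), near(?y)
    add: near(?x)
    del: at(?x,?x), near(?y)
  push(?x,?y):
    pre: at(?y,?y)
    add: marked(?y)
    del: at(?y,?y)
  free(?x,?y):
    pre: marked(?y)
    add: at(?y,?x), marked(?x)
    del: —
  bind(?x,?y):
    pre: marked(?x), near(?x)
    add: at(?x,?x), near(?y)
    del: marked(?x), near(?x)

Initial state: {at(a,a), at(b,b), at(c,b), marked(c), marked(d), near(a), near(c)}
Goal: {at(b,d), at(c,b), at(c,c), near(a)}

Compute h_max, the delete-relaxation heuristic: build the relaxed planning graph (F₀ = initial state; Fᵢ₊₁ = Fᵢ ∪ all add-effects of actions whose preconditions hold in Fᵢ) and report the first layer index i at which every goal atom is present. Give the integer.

2

F0 = init (7 atoms)
F1 = F0 ∪ {at(c,a), at(c,c), at(c,d), at(d,a), at(d,b), at(d,c), at(d,d), marked(a), marked(b), near(b), near(d)}  (18 atoms)
F2 = F1 ∪ {at(a,b), at(a,c), at(a,d), at(b,a), at(b,c), at(b,d)}  (24 atoms)
goal ⊆ F2  ⇒  h_max = 2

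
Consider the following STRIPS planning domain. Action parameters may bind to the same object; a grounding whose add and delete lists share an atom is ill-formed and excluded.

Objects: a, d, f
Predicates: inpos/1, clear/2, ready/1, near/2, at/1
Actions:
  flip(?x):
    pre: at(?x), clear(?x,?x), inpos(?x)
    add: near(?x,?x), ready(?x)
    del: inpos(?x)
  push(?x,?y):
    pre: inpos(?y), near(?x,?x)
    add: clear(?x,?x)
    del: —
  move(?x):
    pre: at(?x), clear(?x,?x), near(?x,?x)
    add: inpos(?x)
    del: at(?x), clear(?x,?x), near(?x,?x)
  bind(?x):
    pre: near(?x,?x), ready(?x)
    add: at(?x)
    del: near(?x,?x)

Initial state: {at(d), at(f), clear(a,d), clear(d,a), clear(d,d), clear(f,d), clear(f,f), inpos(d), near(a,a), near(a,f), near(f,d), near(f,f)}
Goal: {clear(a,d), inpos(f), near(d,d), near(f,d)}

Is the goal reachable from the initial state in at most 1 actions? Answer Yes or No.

No

1. flip(d)  →  {at(d), at(f), clear(a,d), clear(d,a), clear(d,d), clear(f,d), clear(f,f), near(a,a), near(a,f), near(d,d), near(f,d), near(f,f), ready(d)}
2. move(f)  →  {at(d), clear(a,d), clear(d,a), clear(d,d), clear(f,d), inpos(f), near(a,a), near(a,f), near(d,d), near(f,d), ready(d)}
optimal plan length = 2; 2 > 1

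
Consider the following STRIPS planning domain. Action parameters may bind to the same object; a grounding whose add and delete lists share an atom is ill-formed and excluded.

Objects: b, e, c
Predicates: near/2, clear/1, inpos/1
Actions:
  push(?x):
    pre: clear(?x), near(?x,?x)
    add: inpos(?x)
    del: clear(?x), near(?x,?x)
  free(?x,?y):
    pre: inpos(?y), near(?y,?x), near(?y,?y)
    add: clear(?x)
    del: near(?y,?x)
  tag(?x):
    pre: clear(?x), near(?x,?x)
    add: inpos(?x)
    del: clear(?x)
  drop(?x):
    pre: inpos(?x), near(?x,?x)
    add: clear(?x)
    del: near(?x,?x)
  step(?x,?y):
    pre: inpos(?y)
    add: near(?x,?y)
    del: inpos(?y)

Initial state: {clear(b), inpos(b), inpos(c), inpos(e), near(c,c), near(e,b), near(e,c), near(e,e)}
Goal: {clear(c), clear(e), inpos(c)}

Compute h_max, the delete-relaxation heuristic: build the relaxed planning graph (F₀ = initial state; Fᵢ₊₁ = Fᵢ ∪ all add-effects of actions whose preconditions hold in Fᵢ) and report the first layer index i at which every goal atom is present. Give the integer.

1

F0 = init (8 atoms)
F1 = F0 ∪ {clear(c), clear(e), near(b,b), near(b,c), near(b,e), near(c,b), near(c,e)}  (15 atoms)
goal ⊆ F1  ⇒  h_max = 1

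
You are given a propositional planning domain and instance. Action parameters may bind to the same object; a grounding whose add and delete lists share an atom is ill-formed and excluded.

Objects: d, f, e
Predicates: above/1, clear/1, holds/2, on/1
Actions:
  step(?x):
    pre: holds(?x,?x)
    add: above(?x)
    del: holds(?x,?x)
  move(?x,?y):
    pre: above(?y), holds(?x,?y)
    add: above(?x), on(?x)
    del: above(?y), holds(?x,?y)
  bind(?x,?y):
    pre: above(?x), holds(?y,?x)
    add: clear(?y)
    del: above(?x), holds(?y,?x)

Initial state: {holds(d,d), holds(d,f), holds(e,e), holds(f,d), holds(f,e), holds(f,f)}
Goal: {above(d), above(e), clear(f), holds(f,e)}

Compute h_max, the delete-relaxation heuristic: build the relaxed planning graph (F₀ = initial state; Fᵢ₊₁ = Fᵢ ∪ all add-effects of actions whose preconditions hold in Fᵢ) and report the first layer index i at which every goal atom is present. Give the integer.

F0 = init (6 atoms)
F1 = F0 ∪ {above(d), above(e), above(f)}  (9 atoms)
F2 = F1 ∪ {clear(d), clear(e), clear(f), on(d), on(f)}  (14 atoms)
goal ⊆ F2  ⇒  h_max = 2

2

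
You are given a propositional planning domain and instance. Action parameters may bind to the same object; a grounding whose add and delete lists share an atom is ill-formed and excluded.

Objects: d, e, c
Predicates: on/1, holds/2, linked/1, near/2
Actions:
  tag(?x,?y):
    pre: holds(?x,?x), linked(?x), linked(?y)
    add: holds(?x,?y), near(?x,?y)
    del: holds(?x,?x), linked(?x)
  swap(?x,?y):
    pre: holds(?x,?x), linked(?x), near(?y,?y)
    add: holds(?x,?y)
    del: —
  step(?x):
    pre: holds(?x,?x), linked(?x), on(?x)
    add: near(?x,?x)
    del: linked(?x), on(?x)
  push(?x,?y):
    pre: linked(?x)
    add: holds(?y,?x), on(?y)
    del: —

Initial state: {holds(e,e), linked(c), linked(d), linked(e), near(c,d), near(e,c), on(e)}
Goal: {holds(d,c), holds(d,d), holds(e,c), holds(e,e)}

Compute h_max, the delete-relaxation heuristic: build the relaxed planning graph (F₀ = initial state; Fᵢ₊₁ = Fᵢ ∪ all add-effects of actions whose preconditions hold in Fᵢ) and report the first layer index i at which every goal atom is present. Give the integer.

1

F0 = init (7 atoms)
F1 = F0 ∪ {holds(c,c), holds(c,d), holds(c,e), holds(d,c), holds(d,d), holds(d,e), holds(e,c), holds(e,d), near(e,d), near(e,e), on(c), on(d)}  (19 atoms)
goal ⊆ F1  ⇒  h_max = 1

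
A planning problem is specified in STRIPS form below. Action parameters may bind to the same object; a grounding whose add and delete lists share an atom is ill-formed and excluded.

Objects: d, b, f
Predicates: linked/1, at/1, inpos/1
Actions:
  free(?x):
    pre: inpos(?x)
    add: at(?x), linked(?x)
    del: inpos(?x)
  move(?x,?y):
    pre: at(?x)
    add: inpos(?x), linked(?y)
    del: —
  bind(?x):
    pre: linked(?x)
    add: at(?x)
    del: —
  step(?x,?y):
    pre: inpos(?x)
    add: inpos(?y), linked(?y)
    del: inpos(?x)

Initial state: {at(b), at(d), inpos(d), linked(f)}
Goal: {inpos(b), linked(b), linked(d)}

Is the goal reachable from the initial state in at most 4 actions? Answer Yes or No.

Yes

1. free(d)  →  {at(b), at(d), linked(d), linked(f)}
2. move(b,b)  →  {at(b), at(d), inpos(b), linked(b), linked(d), linked(f)}
optimal plan length = 2; 2 ≤ 4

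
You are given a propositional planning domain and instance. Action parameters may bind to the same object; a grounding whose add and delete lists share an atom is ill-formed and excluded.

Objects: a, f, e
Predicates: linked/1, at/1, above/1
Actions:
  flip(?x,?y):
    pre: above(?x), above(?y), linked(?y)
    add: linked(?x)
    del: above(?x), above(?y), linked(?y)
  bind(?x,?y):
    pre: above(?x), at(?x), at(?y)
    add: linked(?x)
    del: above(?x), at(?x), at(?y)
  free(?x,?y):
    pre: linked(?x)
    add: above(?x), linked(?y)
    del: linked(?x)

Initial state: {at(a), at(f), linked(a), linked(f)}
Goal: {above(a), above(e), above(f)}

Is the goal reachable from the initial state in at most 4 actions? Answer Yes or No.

Yes

1. free(a,f)  →  {above(a), at(a), at(f), linked(f)}
2. free(f,e)  →  {above(a), above(f), at(a), at(f), linked(e)}
3. free(e,a)  →  {above(a), above(e), above(f), at(a), at(f), linked(a)}
optimal plan length = 3; 3 ≤ 4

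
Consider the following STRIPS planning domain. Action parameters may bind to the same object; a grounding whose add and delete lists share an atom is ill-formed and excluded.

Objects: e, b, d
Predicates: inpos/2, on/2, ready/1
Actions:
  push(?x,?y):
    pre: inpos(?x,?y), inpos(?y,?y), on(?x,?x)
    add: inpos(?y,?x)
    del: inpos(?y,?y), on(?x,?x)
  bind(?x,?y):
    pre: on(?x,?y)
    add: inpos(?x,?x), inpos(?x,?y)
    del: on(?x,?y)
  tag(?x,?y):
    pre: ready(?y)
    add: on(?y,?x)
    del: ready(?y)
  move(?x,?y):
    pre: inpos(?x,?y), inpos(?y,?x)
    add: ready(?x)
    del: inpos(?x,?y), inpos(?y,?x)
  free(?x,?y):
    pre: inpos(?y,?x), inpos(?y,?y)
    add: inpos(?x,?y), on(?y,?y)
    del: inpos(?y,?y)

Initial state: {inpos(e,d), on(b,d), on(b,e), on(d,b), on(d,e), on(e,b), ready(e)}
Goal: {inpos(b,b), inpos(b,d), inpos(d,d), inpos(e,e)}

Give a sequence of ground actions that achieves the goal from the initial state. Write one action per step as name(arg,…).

1. bind(e,b)  →  {inpos(e,b), inpos(e,d), inpos(e,e), on(b,d), on(b,e), on(d,b), on(d,e), ready(e)}
2. bind(b,d)  →  {inpos(b,b), inpos(b,d), inpos(e,b), inpos(e,d), inpos(e,e), on(b,e), on(d,b), on(d,e), ready(e)}
3. bind(d,e)  →  {inpos(b,b), inpos(b,d), inpos(d,d), inpos(d,e), inpos(e,b), inpos(e,d), inpos(e,e), on(b,e), on(d,b), ready(e)}

bind(e,b); bind(b,d); bind(d,e)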